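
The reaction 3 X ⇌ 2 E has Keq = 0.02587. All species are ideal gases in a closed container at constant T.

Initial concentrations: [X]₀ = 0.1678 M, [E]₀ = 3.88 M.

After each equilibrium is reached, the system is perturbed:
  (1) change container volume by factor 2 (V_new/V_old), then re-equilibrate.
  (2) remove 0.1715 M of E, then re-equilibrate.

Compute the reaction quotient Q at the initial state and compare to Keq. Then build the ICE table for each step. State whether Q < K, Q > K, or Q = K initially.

Q₀ = 3186; Q > K (proceeds reverse)

Q₀ = 3186 vs Keq = 0.02587 ⇒ Q>K, reverse
Step 1:
                   X          E
  init        0.1678       3.88
  Δ            3.866     -2.577
  eq           4.033      1.303
  solve Keq expr → x = -1.289; check Q = 0.02587
Then change container volume by factor 2 (V_new/V_old).
Step 2:
                   X          E
  init         2.017     0.6515
  Δ           0.1876    -0.1251
  eq           2.204     0.5264
  solve Keq expr → x = -0.06253; check Q = 0.02587
Then remove 0.1715 M of E.
Step 3:
                   X          E
  init         2.204     0.3549
  Δ          -0.1685     0.1123
  eq           2.036     0.4672
  solve Keq expr → x = 0.05616; check Q = 0.02587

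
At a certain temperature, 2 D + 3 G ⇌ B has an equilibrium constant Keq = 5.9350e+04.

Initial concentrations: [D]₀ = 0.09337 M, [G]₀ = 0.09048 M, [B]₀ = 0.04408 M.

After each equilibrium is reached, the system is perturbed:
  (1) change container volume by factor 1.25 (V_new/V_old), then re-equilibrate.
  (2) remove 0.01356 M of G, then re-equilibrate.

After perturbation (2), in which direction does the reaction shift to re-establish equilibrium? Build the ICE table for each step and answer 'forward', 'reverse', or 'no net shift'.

Q₀ = 6826 vs Keq = 5.9350e+04 ⇒ Q<K, forward
Step 1:
                   D          G          B
  Initial    0.09337    0.09048    0.04408
  Change    -0.02236   -0.03354    0.01118
  Equil      0.07101    0.05694    0.05526
  solve Keq expr → x = 0.01118; check Q = 5.9350e+04
Then change container volume by factor 1.25 (V_new/V_old).
Step 2:
                   D          G          B
  Initial    0.05681    0.04555    0.04421
  Change    0.006642   0.009963  -0.003321
  Equil      0.06345    0.05552    0.04089
  solve Keq expr → x = -0.003321; check Q = 5.9350e+04
Then remove 0.01356 M of G.
Step 3:
                   D          G          B
  Initial    0.06345    0.04196    0.04089
  Change    0.006002   0.009002  -0.003001
  Equil      0.06945    0.05096    0.03789
  solve Keq expr → x = -0.003001; check Q = 5.9350e+04

Direction: reverse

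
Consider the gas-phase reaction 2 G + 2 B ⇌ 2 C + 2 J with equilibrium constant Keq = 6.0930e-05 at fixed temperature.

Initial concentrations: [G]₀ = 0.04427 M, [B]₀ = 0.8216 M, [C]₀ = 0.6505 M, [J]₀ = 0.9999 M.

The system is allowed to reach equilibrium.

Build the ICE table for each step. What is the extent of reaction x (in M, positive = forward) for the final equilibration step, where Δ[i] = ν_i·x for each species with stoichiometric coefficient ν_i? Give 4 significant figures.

x = -0.3149 M

Q₀ = 319.8 vs Keq = 6.0930e-05 ⇒ Q>K, reverse
Step 1:
                    G           B           C           J
  I           0.04427      0.8216      0.6505      0.9999
  C            0.6299      0.6299     -0.6299     -0.6299
  E            0.6741       1.451     0.02064        0.37
  solve Keq expr → x = -0.3149; check Q = 6.0930e-05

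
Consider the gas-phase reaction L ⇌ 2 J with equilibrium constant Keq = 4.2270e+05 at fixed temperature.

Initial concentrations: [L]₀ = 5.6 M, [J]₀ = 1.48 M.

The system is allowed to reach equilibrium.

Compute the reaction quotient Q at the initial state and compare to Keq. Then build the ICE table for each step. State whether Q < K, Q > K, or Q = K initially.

Q₀ = 0.3911; Q < K (proceeds forward)

Q₀ = 0.3911 vs Keq = 4.2270e+05 ⇒ Q<K, forward
Step 1:
                  L         J
  I             5.6      1.48
  C            -5.6      11.2
  E       3.8032e-04     12.68
  solve Keq expr → x = 5.6; check Q = 4.2270e+05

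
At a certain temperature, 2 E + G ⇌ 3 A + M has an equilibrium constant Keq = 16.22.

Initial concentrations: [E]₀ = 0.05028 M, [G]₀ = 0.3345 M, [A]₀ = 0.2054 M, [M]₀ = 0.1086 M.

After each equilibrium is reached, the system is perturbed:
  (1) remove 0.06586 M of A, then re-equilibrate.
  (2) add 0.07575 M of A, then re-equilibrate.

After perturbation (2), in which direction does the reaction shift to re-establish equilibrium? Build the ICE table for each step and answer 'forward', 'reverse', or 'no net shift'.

Direction: reverse

Q₀ = 1.113 vs Keq = 16.22 ⇒ Q<K, forward
Step 1:
                  E         G         A         M
  init      0.05028    0.3345    0.2054    0.1086
  Δ        -0.03076  -0.01538   0.04613   0.01538
  eq        0.01952    0.3191    0.2515     0.124
  solve Keq expr → x = 0.01538; check Q = 16.22
Then remove 0.06586 M of A.
Step 2:
                  E         G         A         M
  init      0.01952    0.3191    0.1857     0.124
  Δ       -0.006006 -0.003003  0.009009  0.003003
  eq        0.01352    0.3161    0.1947     0.127
  solve Keq expr → x = 0.003003; check Q = 16.22
Then add 0.07575 M of A.
Step 3:
                  E         G         A         M
  init      0.01352    0.3161    0.2704     0.127
  Δ        0.006947  0.003474  -0.01042 -0.003474
  eq        0.02047    0.3196      0.26    0.1235
  solve Keq expr → x = -0.003474; check Q = 16.22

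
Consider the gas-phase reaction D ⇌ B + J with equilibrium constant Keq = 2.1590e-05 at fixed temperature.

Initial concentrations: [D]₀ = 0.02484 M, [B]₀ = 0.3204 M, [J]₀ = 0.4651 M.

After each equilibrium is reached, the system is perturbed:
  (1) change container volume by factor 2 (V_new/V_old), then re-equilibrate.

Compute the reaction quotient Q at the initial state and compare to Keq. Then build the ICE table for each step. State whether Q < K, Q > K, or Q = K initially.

Q₀ = 5.999 vs Keq = 2.1590e-05 ⇒ Q>K, reverse
Step 1:
                   D          B          J
  init       0.02484     0.3204     0.4651
  Δ           0.3203    -0.3203    -0.3203
  eq          0.3452 5.1486e-05     0.1448
  solve Keq expr → x = -0.3203; check Q = 2.1590e-05
Then change container volume by factor 2 (V_new/V_old).
Step 2:
                   D          B          J
  init        0.1726 2.5743e-05    0.07238
  Δ       -2.5717e-05 2.5717e-05 2.5717e-05
  eq          0.1726 5.1460e-05     0.0724
  solve Keq expr → x = 2.5717e-05; check Q = 2.1590e-05

Q₀ = 5.999; Q > K (proceeds reverse)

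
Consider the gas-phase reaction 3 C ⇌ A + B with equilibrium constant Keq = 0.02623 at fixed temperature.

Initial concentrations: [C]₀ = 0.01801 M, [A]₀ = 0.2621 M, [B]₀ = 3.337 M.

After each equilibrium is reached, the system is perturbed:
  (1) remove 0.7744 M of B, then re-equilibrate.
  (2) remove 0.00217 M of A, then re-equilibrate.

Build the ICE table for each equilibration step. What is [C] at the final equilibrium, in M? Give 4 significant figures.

[C]_eq = 0.7815 M

Q₀ = 1.4972e+05 vs Keq = 0.02623 ⇒ Q>K, reverse
Step 1:
                   C          A          B
  init       0.01801     0.2621      3.337
  Δ           0.7736    -0.2579    -0.2579
  eq          0.7916   0.004226      3.079
  solve Keq expr → x = -0.2579; check Q = 0.02623
Then remove 0.7744 M of B.
Step 2:
                   C          A          B
  init        0.7916   0.004226      2.305
  Δ        -0.003995   0.001332   0.001332
  eq          0.7876   0.005558      2.306
  solve Keq expr → x = 0.001332; check Q = 0.02623
Then remove 0.00217 M of A.
Step 3:
                   C          A          B
  init        0.7876   0.003388      2.306
  Δ        -0.006111   0.002037   0.002037
  eq          0.7815   0.005425      2.308
  solve Keq expr → x = 0.002037; check Q = 0.02623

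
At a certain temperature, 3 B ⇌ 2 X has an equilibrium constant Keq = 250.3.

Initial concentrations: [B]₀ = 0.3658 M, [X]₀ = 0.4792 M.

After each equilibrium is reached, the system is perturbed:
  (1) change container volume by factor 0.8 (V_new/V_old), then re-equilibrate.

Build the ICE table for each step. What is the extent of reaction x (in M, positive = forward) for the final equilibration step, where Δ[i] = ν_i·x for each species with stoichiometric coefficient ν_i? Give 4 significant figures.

Q₀ = 4.691 vs Keq = 250.3 ⇒ Q<K, forward
Step 1:
                  B         X
  I          0.3658    0.4792
  C         -0.2474     0.165
  E          0.1184    0.6442
  solve Keq expr → x = 0.08248; check Q = 250.3
Then change container volume by factor 0.8 (V_new/V_old).
Step 2:
                  B         X
  I          0.1479    0.8052
  C       -0.009858  0.006572
  E          0.1381    0.8118
  solve Keq expr → x = 0.003286; check Q = 250.3

x = 0.003286 M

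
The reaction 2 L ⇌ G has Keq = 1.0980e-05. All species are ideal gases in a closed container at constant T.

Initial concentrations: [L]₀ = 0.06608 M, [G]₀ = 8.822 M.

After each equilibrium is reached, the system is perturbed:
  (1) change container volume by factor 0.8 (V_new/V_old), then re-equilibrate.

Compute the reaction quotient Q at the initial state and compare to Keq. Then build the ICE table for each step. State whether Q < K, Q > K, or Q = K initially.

Q₀ = 2020; Q > K (proceeds reverse)

Q₀ = 2020 vs Keq = 1.0980e-05 ⇒ Q>K, reverse
Step 1:
                    L           G
  Initial     0.06608       8.822
  Change        17.64      -8.819
  Equil          17.7    0.003441
  solve Keq expr → x = -8.819; check Q = 1.0980e-05
Then change container volume by factor 0.8 (V_new/V_old).
Step 2:
                    L           G
  Initial       22.13    0.004301
  Change    -0.002149    0.001074
  Equil         22.13    0.005376
  solve Keq expr → x = 0.001074; check Q = 1.0980e-05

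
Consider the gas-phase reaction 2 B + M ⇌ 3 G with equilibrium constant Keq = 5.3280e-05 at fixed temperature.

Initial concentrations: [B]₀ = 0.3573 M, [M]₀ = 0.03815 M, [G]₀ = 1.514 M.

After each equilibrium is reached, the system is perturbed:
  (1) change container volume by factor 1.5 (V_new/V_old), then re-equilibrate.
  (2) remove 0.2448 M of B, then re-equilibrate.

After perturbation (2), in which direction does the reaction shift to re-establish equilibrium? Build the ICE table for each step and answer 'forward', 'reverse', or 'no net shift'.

Direction: reverse

Q₀ = 712.6 vs Keq = 5.3280e-05 ⇒ Q>K, reverse
Step 1:
                    B           M           G
  Initial      0.3573     0.03815       1.514
  Change       0.9846      0.4923      -1.477
  Equil         1.342      0.5305     0.03706
  solve Keq expr → x = -0.4923; check Q = 5.3280e-05
Then change container volume by factor 1.5 (V_new/V_old).
Step 2:
                    B           M           G
  Initial      0.8946      0.3536     0.02471
  Change            0           0           0
  Equil        0.8946      0.3536     0.02471
  solve Keq expr → x = 0; check Q = 5.3280e-05
Then remove 0.2448 M of B.
Step 3:
                    B           M           G
  Initial      0.6498      0.3536     0.02471
  Change       0.0031     0.00155    -0.00465
  Equil        0.6529      0.3552     0.02006
  solve Keq expr → x = -0.00155; check Q = 5.3280e-05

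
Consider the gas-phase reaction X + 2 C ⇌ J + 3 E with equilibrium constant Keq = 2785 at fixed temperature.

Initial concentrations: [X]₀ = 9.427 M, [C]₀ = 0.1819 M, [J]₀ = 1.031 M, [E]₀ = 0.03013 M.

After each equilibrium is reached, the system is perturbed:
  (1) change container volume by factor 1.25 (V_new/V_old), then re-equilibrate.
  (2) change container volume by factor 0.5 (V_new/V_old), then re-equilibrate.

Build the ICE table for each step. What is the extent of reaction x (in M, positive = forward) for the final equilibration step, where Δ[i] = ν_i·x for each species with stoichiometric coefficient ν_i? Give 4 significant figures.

Q₀ = 9.0410e-05 vs Keq = 2785 ⇒ Q<K, forward
Step 1:
                   X          C          J          E
  I            9.427     0.1819      1.031    0.03013
  C         -0.09041    -0.1808    0.09041     0.2712
  E            9.337   0.001086      1.121     0.3014
  solve Keq expr → x = 0.09041; check Q = 2785
Then change container volume by factor 1.25 (V_new/V_old).
Step 2:
                   X          C          J          E
  I            7.469 8.6911e-04     0.8971     0.2411
  C       -4.5535e-05 -9.1071e-05 4.5535e-05 1.3661e-04
  E            7.469 7.7803e-04     0.8972     0.2412
  solve Keq expr → x = 4.5535e-05; check Q = 2785
Then change container volume by factor 0.5 (V_new/V_old).
Step 3:
                   X          C          J          E
  I            14.94   0.001556      1.794     0.4824
  C       3.1889e-04 6.3778e-04 -3.1889e-04 -9.5668e-04
  E            14.94   0.002194      1.794     0.4815
  solve Keq expr → x = -3.1889e-04; check Q = 2785

x = -3.1889e-04 M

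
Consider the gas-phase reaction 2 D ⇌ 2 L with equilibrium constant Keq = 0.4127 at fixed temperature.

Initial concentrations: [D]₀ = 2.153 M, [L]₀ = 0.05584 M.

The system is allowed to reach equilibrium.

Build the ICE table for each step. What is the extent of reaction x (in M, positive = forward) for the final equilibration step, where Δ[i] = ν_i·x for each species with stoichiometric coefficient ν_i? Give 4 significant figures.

x = 0.4041 M

Q₀ = 6.7267e-04 vs Keq = 0.4127 ⇒ Q<K, forward
Step 1:
                   D          L
  I            2.153    0.05584
  C          -0.8081     0.8081
  E            1.345      0.864
  solve Keq expr → x = 0.4041; check Q = 0.4127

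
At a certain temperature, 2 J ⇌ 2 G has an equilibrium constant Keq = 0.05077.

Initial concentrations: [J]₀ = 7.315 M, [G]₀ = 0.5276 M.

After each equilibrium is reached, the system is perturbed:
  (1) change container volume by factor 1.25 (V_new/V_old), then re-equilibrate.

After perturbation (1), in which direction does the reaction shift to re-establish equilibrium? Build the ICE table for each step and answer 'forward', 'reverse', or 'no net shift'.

Q₀ = 0.005202 vs Keq = 0.05077 ⇒ Q<K, forward
Step 1:
                    J           G
  Initial       7.315      0.5276
  Change      -0.9146      0.9146
  Equil           6.4       1.442
  solve Keq expr → x = 0.4573; check Q = 0.05077
Then change container volume by factor 1.25 (V_new/V_old).
Step 2:
                    J           G
  Initial        5.12       1.154
  Change            0           0
  Equil          5.12       1.154
  solve Keq expr → x = 0; check Q = 0.05077

Direction: no net shift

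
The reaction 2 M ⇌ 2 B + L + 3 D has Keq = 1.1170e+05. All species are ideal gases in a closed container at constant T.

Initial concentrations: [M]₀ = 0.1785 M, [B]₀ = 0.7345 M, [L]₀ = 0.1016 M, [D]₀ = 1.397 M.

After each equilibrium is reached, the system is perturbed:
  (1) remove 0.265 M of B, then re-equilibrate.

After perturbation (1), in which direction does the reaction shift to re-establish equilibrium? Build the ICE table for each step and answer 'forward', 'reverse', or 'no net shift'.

Direction: forward

Q₀ = 4.69 vs Keq = 1.1170e+05 ⇒ Q<K, forward
Step 1:
                  M         B         L         D
  Initial    0.1785    0.7345    0.1016     1.397
  Change     -0.176     0.176   0.08798    0.2639
  Equil    0.002539    0.9105    0.1896     1.661
  solve Keq expr → x = 0.08798; check Q = 1.1170e+05
Then remove 0.265 M of B.
Step 2:
                  M         B         L         D
  Initial  0.002539    0.6455    0.1896     1.661
  Change  -7.3343e-04 7.3343e-04 3.6671e-04    0.0011
  Equil    0.001806    0.6462    0.1899     1.662
  solve Keq expr → x = 3.6671e-04; check Q = 1.1170e+05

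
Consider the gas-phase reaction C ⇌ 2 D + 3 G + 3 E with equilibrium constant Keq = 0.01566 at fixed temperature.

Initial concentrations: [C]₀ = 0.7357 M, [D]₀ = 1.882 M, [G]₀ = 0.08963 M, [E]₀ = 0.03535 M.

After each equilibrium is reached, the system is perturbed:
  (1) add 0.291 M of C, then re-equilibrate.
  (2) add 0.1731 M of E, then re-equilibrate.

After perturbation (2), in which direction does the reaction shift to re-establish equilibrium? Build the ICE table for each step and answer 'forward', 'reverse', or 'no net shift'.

Q₀ = 1.5313e-07 vs Keq = 0.01566 ⇒ Q<K, forward
Step 1:
                  C         D         G         E
  init       0.7357     1.882   0.08963   0.03535
  Δ         -0.1005    0.2011    0.3016    0.3016
  eq         0.6352     2.083    0.3913     0.337
  solve Keq expr → x = 0.1005; check Q = 0.01566
Then add 0.291 M of C.
Step 2:
                  C         D         G         E
  init       0.9262     2.083    0.3913     0.337
  Δ        -0.00736   0.01472   0.02208   0.02208
  eq         0.9188     2.098    0.4133    0.3591
  solve Keq expr → x = 0.00736; check Q = 0.01566
Then add 0.1731 M of E.
Step 3:
                  C         D         G         E
  init       0.9188     2.098    0.4133    0.5322
  Δ         0.02599  -0.05198  -0.07796  -0.07796
  eq         0.9448     2.046    0.3354    0.4542
  solve Keq expr → x = -0.02599; check Q = 0.01566

Direction: reverse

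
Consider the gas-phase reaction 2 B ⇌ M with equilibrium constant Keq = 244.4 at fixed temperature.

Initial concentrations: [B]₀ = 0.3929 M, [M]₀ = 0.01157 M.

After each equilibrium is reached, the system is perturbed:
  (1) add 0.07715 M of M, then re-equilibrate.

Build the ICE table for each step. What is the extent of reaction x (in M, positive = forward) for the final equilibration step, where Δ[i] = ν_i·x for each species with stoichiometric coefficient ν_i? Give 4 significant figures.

Q₀ = 0.07495 vs Keq = 244.4 ⇒ Q<K, forward
Step 1:
                   B          M
  init        0.3929    0.01157
  Δ          -0.3647     0.1824
  eq         0.02817     0.1939
  solve Keq expr → x = 0.1824; check Q = 244.4
Then add 0.07715 M of M.
Step 2:
                   B          M
  init       0.02817     0.2711
  Δ         0.004982  -0.002491
  eq         0.03315     0.2686
  solve Keq expr → x = -0.002491; check Q = 244.4

x = -0.002491 M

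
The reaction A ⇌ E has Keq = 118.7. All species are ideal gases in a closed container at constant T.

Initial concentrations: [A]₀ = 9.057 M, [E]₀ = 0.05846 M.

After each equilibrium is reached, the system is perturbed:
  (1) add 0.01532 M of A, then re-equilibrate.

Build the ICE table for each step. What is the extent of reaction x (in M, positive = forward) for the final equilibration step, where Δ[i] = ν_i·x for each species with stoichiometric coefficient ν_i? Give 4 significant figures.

x = 0.01519 M

Q₀ = 0.006455 vs Keq = 118.7 ⇒ Q<K, forward
Step 1:
                   A          E
  I            9.057    0.05846
  C           -8.981      8.981
  E          0.07615      9.039
  solve Keq expr → x = 8.981; check Q = 118.7
Then add 0.01532 M of A.
Step 2:
                   A          E
  I          0.09147      9.039
  C         -0.01519    0.01519
  E          0.07628      9.054
  solve Keq expr → x = 0.01519; check Q = 118.7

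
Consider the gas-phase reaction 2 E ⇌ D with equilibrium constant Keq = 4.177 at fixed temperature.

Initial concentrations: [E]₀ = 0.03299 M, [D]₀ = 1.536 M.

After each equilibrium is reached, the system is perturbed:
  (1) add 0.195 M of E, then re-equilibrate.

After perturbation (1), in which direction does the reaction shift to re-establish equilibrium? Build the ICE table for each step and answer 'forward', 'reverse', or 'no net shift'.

Direction: forward

Q₀ = 1411 vs Keq = 4.177 ⇒ Q>K, reverse
Step 1:
                    E           D
  I           0.03299       1.536
  C            0.5197     -0.2599
  E            0.5527       1.276
  solve Keq expr → x = -0.2599; check Q = 4.177
Then add 0.195 M of E.
Step 2:
                    E           D
  I            0.7477       1.276
  C           -0.1762     0.08812
  E            0.5715       1.364
  solve Keq expr → x = 0.08812; check Q = 4.177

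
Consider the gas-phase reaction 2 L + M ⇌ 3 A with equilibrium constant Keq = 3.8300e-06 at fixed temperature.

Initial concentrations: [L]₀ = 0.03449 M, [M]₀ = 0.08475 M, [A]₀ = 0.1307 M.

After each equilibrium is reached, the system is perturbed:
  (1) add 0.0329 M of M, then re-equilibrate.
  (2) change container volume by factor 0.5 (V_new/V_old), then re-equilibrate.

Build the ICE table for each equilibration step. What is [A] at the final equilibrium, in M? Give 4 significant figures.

Q₀ = 22.15 vs Keq = 3.8300e-06 ⇒ Q>K, reverse
Step 1:
                    L           M           A
  init        0.03449     0.08475      0.1307
  Δ           0.08585     0.04293     -0.1288
  eq           0.1203      0.1277     0.00192
  solve Keq expr → x = -0.04293; check Q = 3.8300e-06
Then add 0.0329 M of M.
Step 2:
                    L           M           A
  init         0.1203      0.1606     0.00192
  Δ       -1.0076e-04 -5.0380e-05  1.5114e-04
  eq           0.1202      0.1605    0.002072
  solve Keq expr → x = 5.0380e-05; check Q = 3.8300e-06
Then change container volume by factor 0.5 (V_new/V_old).
Step 3:
                    L           M           A
  init         0.2405      0.3211    0.004143
  Δ                 0           0           0
  eq           0.2405      0.3211    0.004143
  solve Keq expr → x = 0; check Q = 3.8300e-06

[A]_eq = 0.004143 M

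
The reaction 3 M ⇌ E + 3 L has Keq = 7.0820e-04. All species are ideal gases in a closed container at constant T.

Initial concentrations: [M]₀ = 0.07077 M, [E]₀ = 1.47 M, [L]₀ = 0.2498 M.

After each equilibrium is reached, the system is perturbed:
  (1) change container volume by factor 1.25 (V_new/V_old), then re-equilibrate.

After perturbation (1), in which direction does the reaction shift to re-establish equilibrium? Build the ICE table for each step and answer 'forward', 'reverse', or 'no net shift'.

Direction: forward

Q₀ = 64.65 vs Keq = 7.0820e-04 ⇒ Q>K, reverse
Step 1:
                    M           E           L
  Initial     0.07077        1.47      0.2498
  Change       0.2261    -0.07537     -0.2261
  Equil        0.2969       1.395     0.02369
  solve Keq expr → x = -0.07537; check Q = 7.0820e-04
Then change container volume by factor 1.25 (V_new/V_old).
Step 2:
                    M           E           L
  Initial      0.2375       1.116     0.01895
  Change    -0.001345  4.4829e-04    0.001345
  Equil        0.2362       1.116     0.02029
  solve Keq expr → x = 4.4829e-04; check Q = 7.0820e-04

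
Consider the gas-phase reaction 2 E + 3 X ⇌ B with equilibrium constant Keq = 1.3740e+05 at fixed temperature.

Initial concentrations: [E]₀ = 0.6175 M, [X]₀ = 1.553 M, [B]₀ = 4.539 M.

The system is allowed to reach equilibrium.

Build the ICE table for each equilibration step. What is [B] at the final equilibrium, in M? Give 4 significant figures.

[B]_eq = 4.842 M

Q₀ = 3.178 vs Keq = 1.3740e+05 ⇒ Q<K, forward
Step 1:
                    E           X           B
  init         0.6175       1.553       4.539
  Δ            -0.606      -0.909       0.303
  eq          0.01149       0.644       4.842
  solve Keq expr → x = 0.303; check Q = 1.3740e+05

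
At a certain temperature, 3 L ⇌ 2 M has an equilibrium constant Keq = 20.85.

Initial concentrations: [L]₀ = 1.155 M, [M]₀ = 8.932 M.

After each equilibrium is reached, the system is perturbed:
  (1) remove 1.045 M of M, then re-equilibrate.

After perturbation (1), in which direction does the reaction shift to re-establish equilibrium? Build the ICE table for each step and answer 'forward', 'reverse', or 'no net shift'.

Direction: forward

Q₀ = 51.78 vs Keq = 20.85 ⇒ Q>K, reverse
Step 1:
                  L         M
  Initial     1.155     8.932
  Change     0.3794    -0.253
  Equil       1.534     8.679
  solve Keq expr → x = -0.1265; check Q = 20.85
Then remove 1.045 M of M.
Step 2:
                  L         M
  Initial     1.534     7.634
  Change    -0.1163   0.07751
  Equil       1.418     7.712
  solve Keq expr → x = 0.03875; check Q = 20.85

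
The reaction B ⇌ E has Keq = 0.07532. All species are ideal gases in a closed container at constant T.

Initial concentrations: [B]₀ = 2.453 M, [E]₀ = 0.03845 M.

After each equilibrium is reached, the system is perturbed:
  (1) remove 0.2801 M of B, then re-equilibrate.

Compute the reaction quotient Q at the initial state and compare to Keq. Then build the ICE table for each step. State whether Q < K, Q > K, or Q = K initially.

Q₀ = 0.01567 vs Keq = 0.07532 ⇒ Q<K, forward
Step 1:
                  B         E
  I           2.453   0.03845
  C         -0.1361    0.1361
  E           2.317    0.1745
  solve Keq expr → x = 0.1361; check Q = 0.07532
Then remove 0.2801 M of B.
Step 2:
                  B         E
  I           2.037    0.1745
  C         0.01962  -0.01962
  E           2.056    0.1549
  solve Keq expr → x = -0.01962; check Q = 0.07532

Q₀ = 0.01567; Q < K (proceeds forward)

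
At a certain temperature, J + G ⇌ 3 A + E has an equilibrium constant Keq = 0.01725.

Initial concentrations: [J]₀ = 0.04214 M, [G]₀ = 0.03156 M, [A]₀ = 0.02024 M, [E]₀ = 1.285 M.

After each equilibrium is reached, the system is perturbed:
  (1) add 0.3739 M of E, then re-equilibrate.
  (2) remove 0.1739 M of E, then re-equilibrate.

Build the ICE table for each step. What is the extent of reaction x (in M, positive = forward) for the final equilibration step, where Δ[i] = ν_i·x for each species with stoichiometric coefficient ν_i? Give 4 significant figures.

Q₀ = 0.008011 vs Keq = 0.01725 ⇒ Q<K, forward
Step 1:
                    J           G           A           E
  init        0.04214     0.03156     0.02024       1.285
  Δ         -0.001688   -0.001688    0.005063    0.001688
  eq          0.04045     0.02987      0.0253       1.287
  solve Keq expr → x = 0.001688; check Q = 0.01725
Then add 0.3739 M of E.
Step 2:
                    J           G           A           E
  init        0.04045     0.02987      0.0253       1.661
  Δ        5.9715e-04  5.9715e-04   -0.001791 -5.9715e-04
  eq          0.04105     0.03047     0.02351        1.66
  solve Keq expr → x = -5.9715e-04; check Q = 0.01725
Then remove 0.1739 M of E.
Step 3:
                    J           G           A           E
  init        0.04105     0.03047     0.02351       1.486
  Δ       -2.5453e-04 -2.5453e-04  7.6360e-04  2.5453e-04
  eq          0.04079     0.03021     0.02428       1.486
  solve Keq expr → x = 2.5453e-04; check Q = 0.01725

x = 2.5453e-04 M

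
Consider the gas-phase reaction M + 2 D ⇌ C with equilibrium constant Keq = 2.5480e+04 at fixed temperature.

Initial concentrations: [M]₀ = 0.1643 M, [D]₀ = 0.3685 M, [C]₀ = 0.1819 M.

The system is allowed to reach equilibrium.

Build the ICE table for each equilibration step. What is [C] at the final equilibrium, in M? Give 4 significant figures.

Q₀ = 8.153 vs Keq = 2.5480e+04 ⇒ Q<K, forward
Step 1:
                    M           D           C
  Initial      0.1643      0.3685      0.1819
  Change       -0.159     -0.3181       0.159
  Equil      0.005262     0.05042      0.3409
  solve Keq expr → x = 0.159; check Q = 2.5480e+04

[C]_eq = 0.3409 M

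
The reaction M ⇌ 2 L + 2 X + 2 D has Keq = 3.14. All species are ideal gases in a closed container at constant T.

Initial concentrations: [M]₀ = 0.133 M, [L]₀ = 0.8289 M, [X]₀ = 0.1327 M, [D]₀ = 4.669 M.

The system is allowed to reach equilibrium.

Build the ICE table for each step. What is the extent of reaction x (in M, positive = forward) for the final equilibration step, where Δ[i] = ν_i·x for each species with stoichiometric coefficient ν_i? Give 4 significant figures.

Q₀ = 1.983 vs Keq = 3.14 ⇒ Q<K, forward
Step 1:
                  M         L         X         D
  init        0.133    0.8289    0.1327     4.669
  Δ        -0.01112   0.02224   0.02224   0.02224
  eq         0.1219    0.8511    0.1549     4.691
  solve Keq expr → x = 0.01112; check Q = 3.14

x = 0.01112 M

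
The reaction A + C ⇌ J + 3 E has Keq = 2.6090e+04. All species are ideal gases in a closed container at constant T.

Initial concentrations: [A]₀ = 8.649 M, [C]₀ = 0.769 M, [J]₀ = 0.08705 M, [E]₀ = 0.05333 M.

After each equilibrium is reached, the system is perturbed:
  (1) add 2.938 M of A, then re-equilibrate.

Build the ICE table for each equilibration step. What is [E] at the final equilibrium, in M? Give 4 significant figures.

[E]_eq = 2.36 M

Q₀ = 1.9851e-06 vs Keq = 2.6090e+04 ⇒ Q<K, forward
Step 1:
                   A          C          J          E
  init         8.649      0.769    0.08705    0.05333
  Δ          -0.7689    -0.7689     0.7689      2.307
  eq            7.88 5.4739e-05      0.856       2.36
  solve Keq expr → x = 0.7689; check Q = 2.6090e+04
Then add 2.938 M of A.
Step 2:
                   A          C          J          E
  init         10.82 5.4739e-05      0.856       2.36
  Δ       -1.4863e-05 -1.4863e-05 1.4863e-05 4.4589e-05
  eq           10.82 3.9876e-05      0.856       2.36
  solve Keq expr → x = 1.4863e-05; check Q = 2.6090e+04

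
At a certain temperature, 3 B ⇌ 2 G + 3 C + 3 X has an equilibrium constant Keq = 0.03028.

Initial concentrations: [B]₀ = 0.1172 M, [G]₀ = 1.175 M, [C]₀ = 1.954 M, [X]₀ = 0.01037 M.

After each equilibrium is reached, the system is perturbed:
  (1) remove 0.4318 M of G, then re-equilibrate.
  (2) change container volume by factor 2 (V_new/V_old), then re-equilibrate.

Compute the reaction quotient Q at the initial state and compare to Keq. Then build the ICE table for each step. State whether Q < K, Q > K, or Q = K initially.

Q₀ = 0.007135 vs Keq = 0.03028 ⇒ Q<K, forward
Step 1:
                   B          G          C          X
  init        0.1172      1.175      1.954    0.01037
  Δ        -0.005546   0.003697   0.005546   0.005546
  eq          0.1117      1.179       1.96    0.01592
  solve Keq expr → x = 0.001849; check Q = 0.03028
Then remove 0.4318 M of G.
Step 2:
                   B          G          C          X
  init        0.1117     0.7469       1.96    0.01592
  Δ        -0.004653   0.003102   0.004653   0.004653
  eq           0.107       0.75      1.964    0.02057
  solve Keq expr → x = 0.001551; check Q = 0.03028
Then change container volume by factor 2 (V_new/V_old).
Step 3:
                   B          G          C          X
  init        0.0535      0.375     0.9821    0.01028
  Δ         -0.01345   0.008967    0.01345    0.01345
  eq         0.04005      0.384     0.9956    0.02374
  solve Keq expr → x = 0.004484; check Q = 0.03028

Q₀ = 0.007135; Q < K (proceeds forward)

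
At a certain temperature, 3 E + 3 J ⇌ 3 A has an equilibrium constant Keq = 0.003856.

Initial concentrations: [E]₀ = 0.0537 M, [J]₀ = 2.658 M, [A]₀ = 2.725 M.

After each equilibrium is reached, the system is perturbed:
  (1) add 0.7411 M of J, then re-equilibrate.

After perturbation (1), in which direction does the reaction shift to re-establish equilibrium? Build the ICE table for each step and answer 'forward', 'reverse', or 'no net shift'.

Q₀ = 6958 vs Keq = 0.003856 ⇒ Q>K, reverse
Step 1:
                    E           J           A
  I            0.0537       2.658       2.725
  C             1.611       1.611      -1.611
  E             1.664       4.269       1.114
  solve Keq expr → x = -0.5369; check Q = 0.003856
Then add 0.7411 M of J.
Step 2:
                    E           J           A
  I             1.664        5.01       1.114
  C          -0.09521    -0.09521     0.09521
  E             1.569       4.915       1.209
  solve Keq expr → x = 0.03174; check Q = 0.003856

Direction: forward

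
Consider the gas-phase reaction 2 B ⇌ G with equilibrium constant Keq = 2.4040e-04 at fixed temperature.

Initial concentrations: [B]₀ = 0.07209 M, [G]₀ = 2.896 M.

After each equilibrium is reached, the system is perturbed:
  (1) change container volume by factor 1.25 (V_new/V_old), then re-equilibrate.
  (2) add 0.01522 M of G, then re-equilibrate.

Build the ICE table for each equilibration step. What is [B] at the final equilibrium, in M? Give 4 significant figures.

[B]_eq = 4.711 M

Q₀ = 557.2 vs Keq = 2.4040e-04 ⇒ Q>K, reverse
Step 1:
                  B         G
  Initial   0.07209     2.896
  Change      5.776    -2.888
  Equil       5.848   0.00822
  solve Keq expr → x = -2.888; check Q = 2.4040e-04
Then change container volume by factor 1.25 (V_new/V_old).
Step 2:
                  B         G
  Initial     4.678  0.006576
  Change   0.002619 -0.001309
  Equil       4.681  0.005267
  solve Keq expr → x = -0.001309; check Q = 2.4040e-04
Then add 0.01522 M of G.
Step 3:
                  B         G
  Initial     4.681   0.02049
  Change     0.0303  -0.01515
  Equil       4.711  0.005335
  solve Keq expr → x = -0.01515; check Q = 2.4040e-04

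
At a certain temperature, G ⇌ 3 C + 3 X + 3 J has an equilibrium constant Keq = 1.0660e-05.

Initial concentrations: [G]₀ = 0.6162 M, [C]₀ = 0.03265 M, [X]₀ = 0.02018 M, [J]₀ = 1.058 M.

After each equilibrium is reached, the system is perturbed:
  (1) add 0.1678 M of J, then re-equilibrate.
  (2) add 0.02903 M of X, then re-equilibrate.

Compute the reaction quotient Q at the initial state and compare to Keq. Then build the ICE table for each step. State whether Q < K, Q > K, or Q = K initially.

Q₀ = 5.4973e-10; Q < K (proceeds forward)

Q₀ = 5.4973e-10 vs Keq = 1.0660e-05 ⇒ Q<K, forward
Step 1:
                  G         C         X         J
  I          0.6162   0.03265   0.02018     1.058
  C        -0.03325   0.09975   0.09975   0.09975
  E          0.5829    0.1324    0.1199     1.158
  solve Keq expr → x = 0.03325; check Q = 1.0660e-05
Then add 0.1678 M of J.
Step 2:
                  G         C         X         J
  I          0.5829    0.1324    0.1199     1.326
  C          0.0026   -0.0078   -0.0078   -0.0078
  E          0.5855    0.1246    0.1121     1.318
  solve Keq expr → x = -0.0026; check Q = 1.0660e-05
Then add 0.02903 M of X.
Step 3:
                  G         C         X         J
  I          0.5855    0.1246    0.1412     1.318
  C        0.004541  -0.01362  -0.01362  -0.01362
  E          0.5901     0.111    0.1275     1.304
  solve Keq expr → x = -0.004541; check Q = 1.0660e-05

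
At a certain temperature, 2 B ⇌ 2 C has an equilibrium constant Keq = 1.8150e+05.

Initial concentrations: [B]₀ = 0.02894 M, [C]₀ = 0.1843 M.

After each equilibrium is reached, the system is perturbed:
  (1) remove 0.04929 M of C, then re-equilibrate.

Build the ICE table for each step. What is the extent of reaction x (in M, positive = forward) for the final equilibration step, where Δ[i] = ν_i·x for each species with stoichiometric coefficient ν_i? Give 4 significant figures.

x = 5.7713e-05 M

Q₀ = 40.56 vs Keq = 1.8150e+05 ⇒ Q<K, forward
Step 1:
                    B           C
  init        0.02894      0.1843
  Δ          -0.02844     0.02844
  eq       4.9936e-04      0.2127
  solve Keq expr → x = 0.01422; check Q = 1.8150e+05
Then remove 0.04929 M of C.
Step 2:
                    B           C
  init     4.9936e-04      0.1635
  Δ       -1.1543e-04  1.1543e-04
  eq       3.8393e-04      0.1636
  solve Keq expr → x = 5.7713e-05; check Q = 1.8150e+05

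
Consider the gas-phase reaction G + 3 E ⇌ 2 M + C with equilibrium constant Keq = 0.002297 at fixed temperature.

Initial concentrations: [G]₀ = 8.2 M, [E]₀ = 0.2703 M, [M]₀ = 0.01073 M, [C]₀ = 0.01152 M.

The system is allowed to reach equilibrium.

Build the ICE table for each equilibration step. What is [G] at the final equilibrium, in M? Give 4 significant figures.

[G]_eq = 8.175 M

Q₀ = 8.1903e-06 vs Keq = 0.002297 ⇒ Q<K, forward
Step 1:
                    G           E           M           C
  Initial         8.2      0.2703     0.01073     0.01152
  Change     -0.02527    -0.07582     0.05054     0.02527
  Equil         8.175      0.1945     0.06127     0.03679
  solve Keq expr → x = 0.02527; check Q = 0.002297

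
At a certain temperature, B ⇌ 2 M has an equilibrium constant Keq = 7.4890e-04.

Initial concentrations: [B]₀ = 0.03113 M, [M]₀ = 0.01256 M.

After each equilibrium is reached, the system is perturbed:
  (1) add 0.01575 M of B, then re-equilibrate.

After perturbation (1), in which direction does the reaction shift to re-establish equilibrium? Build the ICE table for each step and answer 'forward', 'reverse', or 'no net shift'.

Q₀ = 0.005068 vs Keq = 7.4890e-04 ⇒ Q>K, reverse
Step 1:
                   B          M
  Initial    0.03113    0.01256
  Change    0.003725  -0.007451
  Equil      0.03486   0.005109
  solve Keq expr → x = -0.003725; check Q = 7.4890e-04
Then add 0.01575 M of B.
Step 2:
                   B          M
  Initial    0.05061   0.005109
  Change  -5.0803e-04   0.001016
  Equil       0.0501   0.006125
  solve Keq expr → x = 5.0803e-04; check Q = 7.4890e-04

Direction: forward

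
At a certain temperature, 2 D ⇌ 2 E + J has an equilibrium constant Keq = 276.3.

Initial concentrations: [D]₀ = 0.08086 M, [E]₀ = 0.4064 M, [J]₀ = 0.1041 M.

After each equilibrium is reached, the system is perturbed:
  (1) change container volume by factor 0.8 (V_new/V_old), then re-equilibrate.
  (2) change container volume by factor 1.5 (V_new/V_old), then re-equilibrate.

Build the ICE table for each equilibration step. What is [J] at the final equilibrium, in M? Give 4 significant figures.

[J]_eq = 0.1164 M

Q₀ = 2.63 vs Keq = 276.3 ⇒ Q<K, forward
Step 1:
                  D         E         J
  Initial   0.08086    0.4064    0.1041
  Change   -0.07016   0.07016   0.03508
  Equil      0.0107    0.4766    0.1392
  solve Keq expr → x = 0.03508; check Q = 276.3
Then change container volume by factor 0.8 (V_new/V_old).
Step 2:
                  D         E         J
  Initial   0.01337    0.5957     0.174
  Change   0.001508 -0.001508 -7.5397e-04
  Equil     0.01488    0.5942    0.1732
  solve Keq expr → x = -7.5397e-04; check Q = 276.3
Then change container volume by factor 1.5 (V_new/V_old).
Step 3:
                  D         E         J
  Initial  0.009919    0.3961    0.1155
  Change  -0.001753  0.001753 8.7672e-04
  Equil    0.008165    0.3979    0.1164
  solve Keq expr → x = 8.7672e-04; check Q = 276.3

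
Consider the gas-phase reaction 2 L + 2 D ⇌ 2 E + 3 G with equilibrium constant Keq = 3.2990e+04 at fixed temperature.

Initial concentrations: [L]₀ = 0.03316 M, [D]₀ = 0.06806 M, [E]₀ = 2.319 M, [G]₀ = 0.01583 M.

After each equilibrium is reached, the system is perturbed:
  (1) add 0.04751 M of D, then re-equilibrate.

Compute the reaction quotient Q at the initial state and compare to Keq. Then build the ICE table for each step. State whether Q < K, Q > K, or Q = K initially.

Q₀ = 4.188; Q < K (proceeds forward)

Q₀ = 4.188 vs Keq = 3.2990e+04 ⇒ Q<K, forward
Step 1:
                    L           D           E           G
  Initial     0.03316     0.06806       2.319     0.01583
  Change     -0.02852    -0.02852     0.02852     0.04278
  Equil      0.004639     0.03954       2.348     0.05861
  solve Keq expr → x = 0.01426; check Q = 3.2990e+04
Then add 0.04751 M of D.
Step 2:
                    L           D           E           G
  Initial    0.004639     0.08705       2.348     0.05861
  Change    -0.002281   -0.002281    0.002281    0.003421
  Equil      0.002358     0.08477        2.35     0.06203
  solve Keq expr → x = 0.00114; check Q = 3.2990e+04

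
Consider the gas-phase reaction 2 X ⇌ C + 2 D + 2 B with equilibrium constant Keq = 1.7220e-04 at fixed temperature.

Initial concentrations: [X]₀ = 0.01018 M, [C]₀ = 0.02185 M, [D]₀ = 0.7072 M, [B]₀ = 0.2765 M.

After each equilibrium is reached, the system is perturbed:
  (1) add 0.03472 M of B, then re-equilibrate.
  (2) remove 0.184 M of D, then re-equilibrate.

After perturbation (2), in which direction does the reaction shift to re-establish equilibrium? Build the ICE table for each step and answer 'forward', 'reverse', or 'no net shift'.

Direction: forward

Q₀ = 8.062 vs Keq = 1.7220e-04 ⇒ Q>K, reverse
Step 1:
                    X           C           D           B
  Initial     0.01018     0.02185      0.7072      0.2765
  Change      0.04366    -0.02183    -0.04366    -0.04366
  Equil       0.05384  2.0910e-05      0.6635      0.2328
  solve Keq expr → x = -0.02183; check Q = 1.7220e-04
Then add 0.03472 M of B.
Step 2:
                    X           C           D           B
  Initial     0.05384  2.0910e-05      0.6635      0.2676
  Change   1.0134e-05 -5.0670e-06 -1.0134e-05 -1.0134e-05
  Equil       0.05385  1.5843e-05      0.6635      0.2676
  solve Keq expr → x = -5.0670e-06; check Q = 1.7220e-04
Then remove 0.184 M of D.
Step 3:
                    X           C           D           B
  Initial     0.05385  1.5843e-05      0.4795      0.2676
  Change  -2.8896e-05  1.4448e-05  2.8896e-05  2.8896e-05
  Equil       0.05382  3.0291e-05      0.4796      0.2676
  solve Keq expr → x = 1.4448e-05; check Q = 1.7220e-04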